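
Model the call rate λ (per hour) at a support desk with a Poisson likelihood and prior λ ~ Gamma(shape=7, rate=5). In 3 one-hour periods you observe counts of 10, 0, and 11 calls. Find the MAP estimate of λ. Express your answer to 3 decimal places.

λ̂_MAP = 3.375

Σxᵢ = 10+0+11 = 21, with n = 3.
Posterior ∝ λ^6e^(−5λ) · λ^21e^(−3λ) = λ^27e^(−8λ), i.e. Gamma(shape=28, rate=8).
The mode of a Gamma(a, b) with a ≥ 1 (shape–rate) is (a−1)/b = 27/8 ≈ 3.375.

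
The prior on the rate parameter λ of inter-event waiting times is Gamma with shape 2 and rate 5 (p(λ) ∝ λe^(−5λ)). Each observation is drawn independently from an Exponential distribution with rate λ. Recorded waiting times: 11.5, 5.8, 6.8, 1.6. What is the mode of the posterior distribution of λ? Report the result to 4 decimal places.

λ̂_MAP = 0.1629

The Exponential(rate=λ) likelihood is ∝ λ^n e^(−λΣtᵢ). Here n = 4 and Σtᵢ = 11.5 + 5.8 + 6.8 + 1.6 = 25.7.
Posterior ∝ λe^(−5λ) · λ^4e^(−25.7λ) = λ^5e^(−30.7λ), i.e. Gamma(6, 30.7).
Mode = (a−1)/b = 5/30.7 ≈ 0.1629.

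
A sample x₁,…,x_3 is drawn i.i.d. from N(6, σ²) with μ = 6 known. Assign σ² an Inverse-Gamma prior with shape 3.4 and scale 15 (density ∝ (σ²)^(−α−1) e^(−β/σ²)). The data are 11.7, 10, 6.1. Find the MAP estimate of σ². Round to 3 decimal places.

Sum of squared deviations about the known mean: SS = (11.7−6)² + (10−6)² + (6.1−6)² = 48.5.
The Normal likelihood contributes (σ²)^(−n/2) exp(−SS/(2σ²)), so the posterior is Inverse-Gamma(α + n/2, β + SS/2) = Inverse-Gamma(4.9, 39.25).
The mode of Inverse-Gamma(a, b) is b/(a+1) = 39.25/5.9 ≈ 6.653.

σ̂²_MAP = 6.653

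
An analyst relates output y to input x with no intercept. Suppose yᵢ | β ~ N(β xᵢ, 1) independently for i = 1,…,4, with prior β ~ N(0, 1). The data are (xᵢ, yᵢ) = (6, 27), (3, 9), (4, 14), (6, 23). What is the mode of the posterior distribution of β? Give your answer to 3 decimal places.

β̂_MAP = 3.908

log p(β | y) = −Σ(yᵢ − βxᵢ)²/(2·1) − β²/(2·1) + const.
Setting the derivative to zero: Σxᵢ(yᵢ − βxᵢ)/1 − β/1 = 0, so β = Σxᵢyᵢ / (Σxᵢ² + σ²/τ²).
Σxᵢyᵢ = 6·27 + 3·9 + 4·14 + 6·23 = 383; Σxᵢ² = 97; σ²/τ² = 1.
β̂_MAP = 383 / (97 + 1) = 383/98 ≈ 3.908.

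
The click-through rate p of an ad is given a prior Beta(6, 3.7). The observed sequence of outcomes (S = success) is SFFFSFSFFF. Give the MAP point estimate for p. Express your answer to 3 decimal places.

Prior: Beta(6, 3.7).
Data: 3 successes in 10 trials (from the sequence). The binomial likelihood contributes p^3(1−p)^7, so the posterior is Beta(6+3, 3.7+7) = Beta(9, 10.7).
For Beta(a, b) with a, b > 1 the mode is (a−1)/(a+b−2) = 8/17.7 ≈ 0.452.

p̂_MAP = 0.452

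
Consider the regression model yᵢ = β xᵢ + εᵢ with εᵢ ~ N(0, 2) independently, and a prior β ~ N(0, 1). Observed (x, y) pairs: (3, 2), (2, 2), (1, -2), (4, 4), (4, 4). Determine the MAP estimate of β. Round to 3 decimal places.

log p(β | y) = −Σ(yᵢ − βxᵢ)²/(2·2) − β²/(2·1) + const.
Setting the derivative to zero: Σxᵢ(yᵢ − βxᵢ)/2 − β/1 = 0, so β = Σxᵢyᵢ / (Σxᵢ² + σ²/τ²).
Σxᵢyᵢ = 3·2 + 2·2 + 1·(-2) + 4·4 + 4·4 = 40; Σxᵢ² = 46; σ²/τ² = 2.
β̂_MAP = 40 / (46 + 2) = 40/48 ≈ 0.833.

β̂_MAP = 0.833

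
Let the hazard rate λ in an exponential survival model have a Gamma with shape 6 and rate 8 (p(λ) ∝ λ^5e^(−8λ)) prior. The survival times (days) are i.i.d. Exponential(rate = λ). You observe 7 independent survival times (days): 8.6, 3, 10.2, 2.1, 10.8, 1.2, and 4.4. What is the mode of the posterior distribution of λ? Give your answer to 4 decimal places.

λ̂_MAP = 0.2484

The Exponential(rate=λ) likelihood is ∝ λ^n e^(−λΣtᵢ). Here n = 7 and Σtᵢ = 8.6 + 3 + 10.2 + 2.1 + 10.8 + 1.2 + 4.4 = 40.3.
Posterior ∝ λ^5e^(−8λ) · λ^7e^(−40.3λ) = λ^12e^(−48.3λ), i.e. Gamma(13, 48.3).
Mode = (a−1)/b = 12/48.3 ≈ 0.2484.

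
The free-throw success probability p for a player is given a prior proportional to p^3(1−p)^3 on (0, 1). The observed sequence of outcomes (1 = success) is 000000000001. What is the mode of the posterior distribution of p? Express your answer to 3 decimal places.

p̂_MAP = 0.222

The prior density ∝ p^3(1−p)^3 is the kernel of Beta(4, 4).
Data: 1 success in 12 trials (from the sequence). The binomial likelihood contributes p(1−p)^11, so the posterior is Beta(4+1, 4+11) = Beta(5, 15).
For Beta(a, b) with a, b > 1 the mode is (a−1)/(a+b−2) = 4/18 ≈ 0.222.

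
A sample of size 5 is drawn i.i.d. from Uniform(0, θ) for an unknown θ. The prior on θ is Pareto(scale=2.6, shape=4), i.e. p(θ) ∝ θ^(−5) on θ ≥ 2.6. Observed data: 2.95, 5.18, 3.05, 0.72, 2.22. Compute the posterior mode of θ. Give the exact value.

θ̂_MAP = 5.18

The Uniform(0, θ) likelihood is θ^(−n) for θ ≥ max(xᵢ), zero otherwise. Here max(xᵢ) = 5.18.
Posterior ∝ θ^(−5) · θ^(−5) = θ^(−10) on θ ≥ max(2.6, 5.18) = 5.18.
This density is strictly decreasing in θ, so the posterior mode lies at the lower boundary of the support.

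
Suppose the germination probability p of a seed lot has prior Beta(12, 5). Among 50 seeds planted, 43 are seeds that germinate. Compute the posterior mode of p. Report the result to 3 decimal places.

Prior: Beta(12, 5).
Data: 43 successes in 50 trials. The binomial likelihood contributes p^43(1−p)^7, so the posterior is Beta(12+43, 5+7) = Beta(55, 12).
For Beta(a, b) with a, b > 1 the mode is (a−1)/(a+b−2) = 54/65 ≈ 0.831.

p̂_MAP = 0.831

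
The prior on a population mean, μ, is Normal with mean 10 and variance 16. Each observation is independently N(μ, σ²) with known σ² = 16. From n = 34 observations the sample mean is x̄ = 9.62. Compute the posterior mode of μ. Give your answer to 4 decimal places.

n = 34, x̄ = 9.62.
For a Normal prior and Normal likelihood with known variance, the posterior is Normal; its mode equals its mean, the precision-weighted average.
Prior precision 1/σ₀² = 1/16 = 0.0625; data precision n/σ² = 34/16 = 2.125.
μ̂ = (0.0625·10 + 2.125·9.62) / (0.0625 + 2.125) = 21.0675/2.1875 = 8427/875 ≈ 9.6309.

μ̂_MAP = 9.6309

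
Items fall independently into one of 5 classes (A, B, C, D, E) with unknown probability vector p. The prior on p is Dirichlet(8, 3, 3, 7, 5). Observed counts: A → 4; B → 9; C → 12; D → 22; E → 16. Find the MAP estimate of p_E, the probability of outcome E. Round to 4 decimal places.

MAP estimate of p_E = 0.2381

The posterior is Dirichlet(αᵢ + nᵢ) = Dirichlet(12, 12, 15, 29, 21).
For a Dirichlet(a₁,…,a_K) with all aᵢ > 1, the mode has j-th component (aⱼ − 1)/(Σaᵢ − K).
Here Σaᵢ = 89 and K = 5, so p_E = (21 − 1)/(89 − 5) = 20/84 ≈ 0.2381.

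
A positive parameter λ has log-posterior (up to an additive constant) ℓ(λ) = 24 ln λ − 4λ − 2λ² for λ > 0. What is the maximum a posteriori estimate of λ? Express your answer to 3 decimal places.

ℓ'(λ) = 24/λ − 4 − 4λ. Setting this to zero and multiplying by λ: 4λ² + 4λ − 24 = 0.
λ = (−4 + √(4² + 4·4·24)) / (2·4) = (−4 + √400) / 8 = (−4 + 20)/8 = 2.
ℓ''(λ) = −24/λ² − 4 < 0, confirming a maximum.

λ̂_MAP = 2.000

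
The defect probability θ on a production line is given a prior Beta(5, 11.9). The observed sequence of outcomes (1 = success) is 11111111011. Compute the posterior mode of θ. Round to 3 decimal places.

θ̂_MAP = 0.541

Prior: Beta(5, 11.9).
Data: 10 successes in 11 trials (from the sequence). The binomial likelihood contributes θ^10(1−θ)^1, so the posterior is Beta(5+10, 11.9+1) = Beta(15, 12.9).
For Beta(a, b) with a, b > 1 the mode is (a−1)/(a+b−2) = 14/25.9 ≈ 0.541.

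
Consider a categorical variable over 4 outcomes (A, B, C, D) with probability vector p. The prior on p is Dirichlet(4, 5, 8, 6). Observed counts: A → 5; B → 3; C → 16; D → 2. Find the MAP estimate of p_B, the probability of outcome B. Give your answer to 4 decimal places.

MAP estimate of p_B = 0.1556

The posterior is Dirichlet(αᵢ + nᵢ) = Dirichlet(9, 8, 24, 8).
For a Dirichlet(a₁,…,a_K) with all aᵢ > 1, the mode has j-th component (aⱼ − 1)/(Σaᵢ − K).
Here Σaᵢ = 49 and K = 4, so p_B = (8 − 1)/(49 − 4) = 7/45 ≈ 0.1556.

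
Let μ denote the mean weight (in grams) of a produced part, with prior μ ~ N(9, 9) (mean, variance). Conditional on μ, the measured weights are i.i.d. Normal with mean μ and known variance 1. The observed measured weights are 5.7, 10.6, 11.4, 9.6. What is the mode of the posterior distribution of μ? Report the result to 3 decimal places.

μ̂_MAP = 9.316

n = 4; x̄ = (5.7 + 10.6 + 11.4 + 9.6)/4 = 37.3/4 = 9.325.
For a Normal prior and Normal likelihood with known variance, the posterior is Normal; its mode equals its mean, the precision-weighted average.
Prior precision 1/σ₀² = 1/9; data precision n/σ² = 4/1 = 4.
μ̂ = ((1/9)·9 + 4·9.325) / (1/9 + 4) = 38.3/(37/9) = 3447/370 ≈ 9.316.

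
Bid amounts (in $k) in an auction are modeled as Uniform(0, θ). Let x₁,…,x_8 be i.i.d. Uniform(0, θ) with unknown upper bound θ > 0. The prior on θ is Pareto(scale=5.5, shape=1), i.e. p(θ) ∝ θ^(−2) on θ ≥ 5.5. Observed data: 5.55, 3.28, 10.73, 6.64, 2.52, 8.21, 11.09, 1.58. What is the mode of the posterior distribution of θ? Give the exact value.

The Uniform(0, θ) likelihood is θ^(−n) for θ ≥ max(xᵢ), zero otherwise. Here max(xᵢ) = 11.09.
Posterior ∝ θ^(−2) · θ^(−8) = θ^(−10) on θ ≥ max(5.5, 11.09) = 11.09.
This density is strictly decreasing in θ, so the posterior mode lies at the lower boundary of the support.

θ̂_MAP = 11.09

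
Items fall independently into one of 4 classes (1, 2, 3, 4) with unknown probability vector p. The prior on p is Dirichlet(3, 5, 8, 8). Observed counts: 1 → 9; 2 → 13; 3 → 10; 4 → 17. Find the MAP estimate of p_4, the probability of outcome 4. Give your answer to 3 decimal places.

The posterior is Dirichlet(αᵢ + nᵢ) = Dirichlet(12, 18, 18, 25).
For a Dirichlet(a₁,…,a_K) with all aᵢ > 1, the mode has j-th component (aⱼ − 1)/(Σaᵢ − K).
Here Σaᵢ = 73 and K = 4, so p_4 = (25 − 1)/(73 − 4) = 24/69 ≈ 0.348.

MAP estimate: 0.348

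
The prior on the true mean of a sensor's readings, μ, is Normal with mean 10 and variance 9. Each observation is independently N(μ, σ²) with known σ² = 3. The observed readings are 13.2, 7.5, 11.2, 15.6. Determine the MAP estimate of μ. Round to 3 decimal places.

n = 4; x̄ = (13.2 + 7.5 + 11.2 + 15.6)/4 = 47.5/4 = 11.875.
For a Normal prior and Normal likelihood with known variance, the posterior is Normal; its mode equals its mean, the precision-weighted average.
Prior precision 1/σ₀² = 1/9; data precision n/σ² = 4/3.
μ̂ = ((1/9)·10 + (4/3)·11.875) / (1/9 + 4/3) = (305/18)/(13/9) = 305/26 ≈ 11.731.

μ̂_MAP = 11.731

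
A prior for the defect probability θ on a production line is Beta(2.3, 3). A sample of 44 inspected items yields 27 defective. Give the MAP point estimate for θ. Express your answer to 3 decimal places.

Prior: Beta(2.3, 3).
Data: 27 successes in 44 trials. The binomial likelihood contributes θ^27(1−θ)^17, so the posterior is Beta(2.3+27, 3+17) = Beta(29.3, 20).
For Beta(a, b) with a, b > 1 the mode is (a−1)/(a+b−2) = 28.3/47.3 ≈ 0.598.

θ̂_MAP = 0.598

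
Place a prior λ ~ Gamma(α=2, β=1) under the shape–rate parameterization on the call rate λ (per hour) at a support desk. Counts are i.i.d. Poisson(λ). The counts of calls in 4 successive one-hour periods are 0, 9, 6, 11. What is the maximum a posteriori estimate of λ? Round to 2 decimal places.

λ̂_MAP = 5.40

Σxᵢ = 0+9+6+11 = 26, with n = 4.
Posterior ∝ λe^(−1λ) · λ^26e^(−4λ) = λ^27e^(−5λ), i.e. Gamma(shape=28, rate=5).
The mode of a Gamma(a, b) with a ≥ 1 (shape–rate) is (a−1)/b = 27/5 ≈ 5.40.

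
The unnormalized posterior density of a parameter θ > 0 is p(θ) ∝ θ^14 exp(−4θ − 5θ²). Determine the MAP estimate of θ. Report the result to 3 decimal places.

θ̂_MAP = 1.000

ℓ'(θ) = 14/θ − 4 − 10θ. Setting this to zero and multiplying by θ: 10θ² + 4θ − 14 = 0.
θ = (−4 + √(4² + 4·10·14)) / (2·10) = (−4 + √576) / 20 = (−4 + 24)/20 = 1.
ℓ''(θ) = −14/θ² − 10 < 0, confirming a maximum.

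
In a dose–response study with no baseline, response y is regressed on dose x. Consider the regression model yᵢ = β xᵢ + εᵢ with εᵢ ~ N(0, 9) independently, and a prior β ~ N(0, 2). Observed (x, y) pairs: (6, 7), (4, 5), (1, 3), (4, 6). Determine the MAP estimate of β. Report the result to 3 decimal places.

log p(β | y) = −Σ(yᵢ − βxᵢ)²/(2·9) − β²/(2·2) + const.
Setting the derivative to zero: Σxᵢ(yᵢ − βxᵢ)/9 − β/2 = 0, so β = Σxᵢyᵢ / (Σxᵢ² + σ²/τ²).
Σxᵢyᵢ = 6·7 + 4·5 + 1·3 + 4·6 = 89; Σxᵢ² = 69; σ²/τ² = 4.5.
β̂_MAP = 89 / (69 + 4.5) = 89/73.5 ≈ 1.211.

β̂_MAP = 1.211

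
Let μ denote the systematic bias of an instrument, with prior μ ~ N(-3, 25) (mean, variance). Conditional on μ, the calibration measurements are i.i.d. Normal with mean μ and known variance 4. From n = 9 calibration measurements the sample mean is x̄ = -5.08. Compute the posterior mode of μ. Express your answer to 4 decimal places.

n = 9, x̄ = -5.08.
For a Normal prior and Normal likelihood with known variance, the posterior is Normal; its mode equals its mean, the precision-weighted average.
Prior precision 1/σ₀² = 1/25 = 0.04; data precision n/σ² = 9/4 = 2.25.
μ̂ = (0.04·(-3) + 2.25·(-5.08)) / (0.04 + 2.25) = (-11.55)/2.29 = -1155/229 ≈ -5.0437.

μ̂_MAP = -5.0437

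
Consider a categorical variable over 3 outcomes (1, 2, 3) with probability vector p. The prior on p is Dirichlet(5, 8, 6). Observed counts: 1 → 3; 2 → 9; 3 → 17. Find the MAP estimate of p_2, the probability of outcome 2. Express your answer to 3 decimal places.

MAP estimate: 0.356

The posterior is Dirichlet(αᵢ + nᵢ) = Dirichlet(8, 17, 23).
For a Dirichlet(a₁,…,a_K) with all aᵢ > 1, the mode has j-th component (aⱼ − 1)/(Σaᵢ − K).
Here Σaᵢ = 48 and K = 3, so p_2 = (17 − 1)/(48 − 3) = 16/45 ≈ 0.356.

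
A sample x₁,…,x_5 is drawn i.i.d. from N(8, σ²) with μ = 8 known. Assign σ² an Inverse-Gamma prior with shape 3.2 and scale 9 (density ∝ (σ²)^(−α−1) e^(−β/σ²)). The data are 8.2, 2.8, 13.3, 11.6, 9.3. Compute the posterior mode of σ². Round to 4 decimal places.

Sum of squared deviations about the known mean: SS = (8.2−8)² + (2.8−8)² + (13.3−8)² + (11.6−8)² + (9.3−8)² = 69.82.
The Normal likelihood contributes (σ²)^(−n/2) exp(−SS/(2σ²)), so the posterior is Inverse-Gamma(α + n/2, β + SS/2) = Inverse-Gamma(5.7, 43.91).
The mode of Inverse-Gamma(a, b) is b/(a+1) = 43.91/6.7 ≈ 6.5537.

σ̂²_MAP = 6.5537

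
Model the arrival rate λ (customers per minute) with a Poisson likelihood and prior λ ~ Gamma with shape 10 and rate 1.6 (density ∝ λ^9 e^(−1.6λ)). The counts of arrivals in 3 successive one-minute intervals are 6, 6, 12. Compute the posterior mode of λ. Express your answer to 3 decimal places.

λ̂_MAP = 7.174

Σxᵢ = 6+6+12 = 24, with n = 3.
Posterior ∝ λ^9e^(−1.6λ) · λ^24e^(−3λ) = λ^33e^(−4.6λ), i.e. Gamma(shape=34, rate=4.6).
The mode of a Gamma(a, b) with a ≥ 1 (shape–rate) is (a−1)/b = 33/4.6 ≈ 7.174.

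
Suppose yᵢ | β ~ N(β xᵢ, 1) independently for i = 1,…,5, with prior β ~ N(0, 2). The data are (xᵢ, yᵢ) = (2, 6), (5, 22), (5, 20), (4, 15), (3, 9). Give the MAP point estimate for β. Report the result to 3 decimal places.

β̂_MAP = 3.887

log p(β | y) = −Σ(yᵢ − βxᵢ)²/(2·1) − β²/(2·2) + const.
Setting the derivative to zero: Σxᵢ(yᵢ − βxᵢ)/1 − β/2 = 0, so β = Σxᵢyᵢ / (Σxᵢ² + σ²/τ²).
Σxᵢyᵢ = 2·6 + 5·22 + 5·20 + 4·15 + 3·9 = 309; Σxᵢ² = 79; σ²/τ² = 0.5.
β̂_MAP = 309 / (79 + 0.5) = 309/79.5 ≈ 3.887.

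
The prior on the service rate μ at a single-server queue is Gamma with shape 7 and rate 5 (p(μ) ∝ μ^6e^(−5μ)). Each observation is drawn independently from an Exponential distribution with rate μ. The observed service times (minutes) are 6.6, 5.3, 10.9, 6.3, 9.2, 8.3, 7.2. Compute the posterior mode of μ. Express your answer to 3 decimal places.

μ̂_MAP = 0.221

The Exponential(rate=μ) likelihood is ∝ μ^n e^(−μΣtᵢ). Here n = 7 and Σtᵢ = 6.6 + 5.3 + 10.9 + 6.3 + 9.2 + 8.3 + 7.2 = 53.8.
Posterior ∝ μ^6e^(−5μ) · μ^7e^(−53.8μ) = μ^13e^(−58.8μ), i.e. Gamma(14, 58.8).
Mode = (a−1)/b = 13/58.8 ≈ 0.221.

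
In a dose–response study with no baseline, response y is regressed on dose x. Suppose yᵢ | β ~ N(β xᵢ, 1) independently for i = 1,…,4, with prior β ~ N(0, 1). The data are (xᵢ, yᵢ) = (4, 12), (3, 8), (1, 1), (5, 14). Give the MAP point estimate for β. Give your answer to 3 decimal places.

log p(β | y) = −Σ(yᵢ − βxᵢ)²/(2·1) − β²/(2·1) + const.
Setting the derivative to zero: Σxᵢ(yᵢ − βxᵢ)/1 − β/1 = 0, so β = Σxᵢyᵢ / (Σxᵢ² + σ²/τ²).
Σxᵢyᵢ = 4·12 + 3·8 + 1·1 + 5·14 = 143; Σxᵢ² = 51; σ²/τ² = 1.
β̂_MAP = 143 / (51 + 1) = 143/52 ≈ 2.750.

β̂_MAP = 2.750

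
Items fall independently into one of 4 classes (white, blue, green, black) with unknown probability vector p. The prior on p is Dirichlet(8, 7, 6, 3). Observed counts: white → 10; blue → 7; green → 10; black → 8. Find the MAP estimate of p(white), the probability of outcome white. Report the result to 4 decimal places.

MAP estimate of p(white) = 0.3091

The posterior is Dirichlet(αᵢ + nᵢ) = Dirichlet(18, 14, 16, 11).
For a Dirichlet(a₁,…,a_K) with all aᵢ > 1, the mode has j-th component (aⱼ − 1)/(Σaᵢ − K).
Here Σaᵢ = 59 and K = 4, so p(white) = (18 − 1)/(59 − 4) = 17/55 ≈ 0.3091.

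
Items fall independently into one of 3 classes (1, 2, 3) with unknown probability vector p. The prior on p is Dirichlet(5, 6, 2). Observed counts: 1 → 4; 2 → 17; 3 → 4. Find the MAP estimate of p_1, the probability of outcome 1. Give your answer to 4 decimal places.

The posterior is Dirichlet(αᵢ + nᵢ) = Dirichlet(9, 23, 6).
For a Dirichlet(a₁,…,a_K) with all aᵢ > 1, the mode has j-th component (aⱼ − 1)/(Σaᵢ − K).
Here Σaᵢ = 38 and K = 3, so p_1 = (9 − 1)/(38 − 3) = 8/35 ≈ 0.2286.

MAP estimate: 0.2286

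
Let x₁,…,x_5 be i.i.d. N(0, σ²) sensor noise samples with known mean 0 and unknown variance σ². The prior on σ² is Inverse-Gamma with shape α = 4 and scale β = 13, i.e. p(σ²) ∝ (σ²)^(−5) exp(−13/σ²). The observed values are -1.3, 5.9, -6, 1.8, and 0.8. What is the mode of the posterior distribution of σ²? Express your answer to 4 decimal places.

Sum of squared deviations about the known mean: SS = (-1.3−0)² + (5.9−0)² + (-6−0)² + (1.8−0)² + (0.8−0)² = 76.38.
The Normal likelihood contributes (σ²)^(−n/2) exp(−SS/(2σ²)), so the posterior is Inverse-Gamma(α + n/2, β + SS/2) = Inverse-Gamma(6.5, 51.19).
The mode of Inverse-Gamma(a, b) is b/(a+1) = 51.19/7.5 ≈ 6.8253.

σ̂²_MAP = 6.8253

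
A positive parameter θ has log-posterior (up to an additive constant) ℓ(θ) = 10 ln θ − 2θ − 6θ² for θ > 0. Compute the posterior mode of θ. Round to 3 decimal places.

ℓ'(θ) = 10/θ − 2 − 12θ. Setting this to zero and multiplying by θ: 12θ² + 2θ − 10 = 0.
θ = (−2 + √(2² + 4·12·10)) / (2·12) = (−2 + √484) / 24 = (−2 + 22)/24 = 5/6.
ℓ''(θ) = −10/θ² − 12 < 0, confirming a maximum.

θ̂_MAP = 0.833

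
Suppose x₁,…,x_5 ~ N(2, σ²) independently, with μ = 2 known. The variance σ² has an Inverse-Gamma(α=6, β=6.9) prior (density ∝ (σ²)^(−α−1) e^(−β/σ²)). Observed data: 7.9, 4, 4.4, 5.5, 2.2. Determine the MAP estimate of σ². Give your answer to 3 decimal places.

Sum of squared deviations about the known mean: SS = (7.9−2)² + (4−2)² + (4.4−2)² + (5.5−2)² + (2.2−2)² = 56.86.
The Normal likelihood contributes (σ²)^(−n/2) exp(−SS/(2σ²)), so the posterior is Inverse-Gamma(α + n/2, β + SS/2) = Inverse-Gamma(8.5, 35.33).
The mode of Inverse-Gamma(a, b) is b/(a+1) = 35.33/9.5 ≈ 3.719.

σ̂²_MAP = 3.719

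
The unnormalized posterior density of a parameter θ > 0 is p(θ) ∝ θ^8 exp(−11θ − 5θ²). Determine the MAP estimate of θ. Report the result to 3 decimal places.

θ̂_MAP = 0.500

ℓ'(θ) = 8/θ − 11 − 10θ. Setting this to zero and multiplying by θ: 10θ² + 11θ − 8 = 0.
θ = (−11 + √(11² + 4·10·8)) / (2·10) = (−11 + √441) / 20 = (−11 + 21)/20 = 1/2.
ℓ''(θ) = −8/θ² − 10 < 0, confirming a maximum.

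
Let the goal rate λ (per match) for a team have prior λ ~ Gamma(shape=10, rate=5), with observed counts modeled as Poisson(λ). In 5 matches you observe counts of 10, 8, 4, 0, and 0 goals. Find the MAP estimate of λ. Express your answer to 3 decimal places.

Σxᵢ = 10+8+4+0+0 = 22, with n = 5.
Posterior ∝ λ^9e^(−5λ) · λ^22e^(−5λ) = λ^31e^(−10λ), i.e. Gamma(shape=32, rate=10).
The mode of a Gamma(a, b) with a ≥ 1 (shape–rate) is (a−1)/b = 31/10 ≈ 3.100.

λ̂_MAP = 3.100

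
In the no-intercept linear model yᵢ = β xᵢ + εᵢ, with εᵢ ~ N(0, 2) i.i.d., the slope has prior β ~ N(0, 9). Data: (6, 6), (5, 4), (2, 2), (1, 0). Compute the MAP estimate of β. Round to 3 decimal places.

log p(β | y) = −Σ(yᵢ − βxᵢ)²/(2·2) − β²/(2·9) + const.
Setting the derivative to zero: Σxᵢ(yᵢ − βxᵢ)/2 − β/9 = 0, so β = Σxᵢyᵢ / (Σxᵢ² + σ²/τ²).
Σxᵢyᵢ = 6·6 + 5·4 + 2·2 + 1·0 = 60; Σxᵢ² = 66; σ²/τ² = 2/9.
β̂_MAP = 60 / (66 + 2/9) = 60/(596/9) = 135/149 ≈ 0.906.

β̂_MAP = 0.906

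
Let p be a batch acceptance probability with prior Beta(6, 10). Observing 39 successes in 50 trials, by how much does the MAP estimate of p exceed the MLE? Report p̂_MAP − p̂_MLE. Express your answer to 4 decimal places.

MAP − MLE = -0.0925

Posterior is Beta(45, 21); MAP = (45−1)/(66−2) = 44/64 ≈ 0.68750.
MLE ignores the prior: p̂_MLE = k/n = 39/50 ≈ 0.78000.
Difference = 44/64 − 39/50 = -37/400 ≈ -0.0925.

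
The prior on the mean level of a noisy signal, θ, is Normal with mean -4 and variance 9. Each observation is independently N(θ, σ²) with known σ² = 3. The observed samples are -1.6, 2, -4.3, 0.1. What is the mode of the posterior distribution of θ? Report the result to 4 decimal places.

n = 4; x̄ = ((-1.6) + 2 + (-4.3) + 0.1)/4 = -3.8/4 = -0.95.
For a Normal prior and Normal likelihood with known variance, the posterior is Normal; its mode equals its mean, the precision-weighted average.
Prior precision 1/σ₀² = 1/9; data precision n/σ² = 4/3.
θ̂ = ((1/9)·(-4) + (4/3)·(-0.95)) / (1/9 + 4/3) = (-77/45)/(13/9) = -77/65 ≈ -1.1846.

θ̂_MAP = -1.1846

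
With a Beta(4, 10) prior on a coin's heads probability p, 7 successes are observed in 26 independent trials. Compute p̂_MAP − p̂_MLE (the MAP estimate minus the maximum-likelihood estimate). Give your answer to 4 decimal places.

MAP − MLE = -0.0061

Posterior is Beta(11, 29); MAP = (11−1)/(40−2) = 10/38 ≈ 0.26316.
MLE ignores the prior: p̂_MLE = k/n = 7/26 ≈ 0.26923.
Difference = 10/38 − 7/26 = -3/494 ≈ -0.0061.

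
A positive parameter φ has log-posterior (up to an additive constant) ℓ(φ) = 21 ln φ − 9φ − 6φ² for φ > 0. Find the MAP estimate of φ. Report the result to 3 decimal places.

φ̂_MAP = 1.000

ℓ'(φ) = 21/φ − 9 − 12φ. Setting this to zero and multiplying by φ: 12φ² + 9φ − 21 = 0.
φ = (−9 + √(9² + 4·12·21)) / (2·12) = (−9 + √1089) / 24 = (−9 + 33)/24 = 1.
ℓ''(φ) = −21/φ² − 12 < 0, confirming a maximum.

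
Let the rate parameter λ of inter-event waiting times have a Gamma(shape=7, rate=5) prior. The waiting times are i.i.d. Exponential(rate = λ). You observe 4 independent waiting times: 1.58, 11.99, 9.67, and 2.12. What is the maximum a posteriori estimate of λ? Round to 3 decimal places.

λ̂_MAP = 0.329

The Exponential(rate=λ) likelihood is ∝ λ^n e^(−λΣtᵢ). Here n = 4 and Σtᵢ = 1.58 + 11.99 + 9.67 + 2.12 = 25.36.
Posterior ∝ λ^6e^(−5λ) · λ^4e^(−25.36λ) = λ^10e^(−30.36λ), i.e. Gamma(11, 30.36).
Mode = (a−1)/b = 10/30.36 ≈ 0.329.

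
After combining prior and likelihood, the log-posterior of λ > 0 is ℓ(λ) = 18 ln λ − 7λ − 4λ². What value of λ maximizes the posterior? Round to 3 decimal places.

λ̂_MAP = 1.125

ℓ'(λ) = 18/λ − 7 − 8λ. Setting this to zero and multiplying by λ: 8λ² + 7λ − 18 = 0.
λ = (−7 + √(7² + 4·8·18)) / (2·8) = (−7 + √625) / 16 = (−7 + 25)/16 = 9/8.
ℓ''(λ) = −18/λ² − 8 < 0, confirming a maximum.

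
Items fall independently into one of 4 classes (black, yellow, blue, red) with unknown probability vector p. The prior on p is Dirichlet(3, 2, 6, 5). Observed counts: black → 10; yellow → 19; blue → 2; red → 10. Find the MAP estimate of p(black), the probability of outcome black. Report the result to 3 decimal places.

MAP estimate of p(black) = 0.226

The posterior is Dirichlet(αᵢ + nᵢ) = Dirichlet(13, 21, 8, 15).
For a Dirichlet(a₁,…,a_K) with all aᵢ > 1, the mode has j-th component (aⱼ − 1)/(Σaᵢ − K).
Here Σaᵢ = 57 and K = 4, so p(black) = (13 − 1)/(57 − 4) = 12/53 ≈ 0.226.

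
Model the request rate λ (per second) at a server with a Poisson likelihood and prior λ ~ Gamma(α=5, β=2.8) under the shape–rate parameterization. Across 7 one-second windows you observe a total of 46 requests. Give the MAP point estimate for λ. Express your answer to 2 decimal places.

Σxᵢ = 46, n = 7.
Posterior ∝ λ^4e^(−2.8λ) · λ^46e^(−7λ) = λ^50e^(−9.8λ), i.e. Gamma(shape=51, rate=9.8).
The mode of a Gamma(a, b) with a ≥ 1 (shape–rate) is (a−1)/b = 50/9.8 ≈ 5.10.

λ̂_MAP = 5.10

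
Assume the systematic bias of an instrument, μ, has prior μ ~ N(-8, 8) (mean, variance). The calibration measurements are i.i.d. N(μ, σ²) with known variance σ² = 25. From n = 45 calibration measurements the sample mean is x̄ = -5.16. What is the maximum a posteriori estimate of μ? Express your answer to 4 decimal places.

μ̂_MAP = -5.3444

n = 45, x̄ = -5.16.
For a Normal prior and Normal likelihood with known variance, the posterior is Normal; its mode equals its mean, the precision-weighted average.
Prior precision 1/σ₀² = 1/8 = 0.125; data precision n/σ² = 45/25 = 1.8.
μ̂ = (0.125·(-8) + 1.8·(-5.16)) / (0.125 + 1.8) = (-10.288)/1.925 = -10288/1925 ≈ -5.3444.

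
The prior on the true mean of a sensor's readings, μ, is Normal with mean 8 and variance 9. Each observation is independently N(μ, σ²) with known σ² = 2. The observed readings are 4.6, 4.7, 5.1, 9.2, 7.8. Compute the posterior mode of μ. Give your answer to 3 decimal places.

μ̂_MAP = 6.353

n = 5; x̄ = (4.6 + 4.7 + 5.1 + 9.2 + 7.8)/5 = 31.4/5 = 6.28.
For a Normal prior and Normal likelihood with known variance, the posterior is Normal; its mode equals its mean, the precision-weighted average.
Prior precision 1/σ₀² = 1/9; data precision n/σ² = 5/2 = 2.5.
μ̂ = ((1/9)·8 + 2.5·6.28) / (1/9 + 2.5) = (1493/90)/(47/18) = 1493/235 ≈ 6.353.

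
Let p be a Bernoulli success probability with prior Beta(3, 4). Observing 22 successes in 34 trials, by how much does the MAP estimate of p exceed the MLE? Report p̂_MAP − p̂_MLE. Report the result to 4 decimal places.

Posterior is Beta(25, 16); MAP = (25−1)/(41−2) = 24/39 ≈ 0.61538.
MLE ignores the prior: p̂_MLE = k/n = 22/34 ≈ 0.64706.
Difference = 24/39 − 22/34 = -7/221 ≈ -0.0317.

MAP − MLE = -0.0317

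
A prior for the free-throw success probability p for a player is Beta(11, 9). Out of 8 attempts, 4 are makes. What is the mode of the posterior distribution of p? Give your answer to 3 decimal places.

p̂_MAP = 0.538

Prior: Beta(11, 9).
Data: 4 successes in 8 trials. The binomial likelihood contributes p^4(1−p)^4, so the posterior is Beta(11+4, 9+4) = Beta(15, 13).
For Beta(a, b) with a, b > 1 the mode is (a−1)/(a+b−2) = 14/26 ≈ 0.538.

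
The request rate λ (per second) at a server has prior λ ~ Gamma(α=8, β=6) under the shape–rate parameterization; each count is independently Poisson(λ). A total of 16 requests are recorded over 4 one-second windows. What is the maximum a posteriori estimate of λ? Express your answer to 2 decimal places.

Σxᵢ = 16, n = 4.
Posterior ∝ λ^7e^(−6λ) · λ^16e^(−4λ) = λ^23e^(−10λ), i.e. Gamma(shape=24, rate=10).
The mode of a Gamma(a, b) with a ≥ 1 (shape–rate) is (a−1)/b = 23/10 ≈ 2.30.

λ̂_MAP = 2.30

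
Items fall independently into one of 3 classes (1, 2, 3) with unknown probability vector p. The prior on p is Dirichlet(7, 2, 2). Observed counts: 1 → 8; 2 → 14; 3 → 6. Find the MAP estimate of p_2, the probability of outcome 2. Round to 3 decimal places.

The posterior is Dirichlet(αᵢ + nᵢ) = Dirichlet(15, 16, 8).
For a Dirichlet(a₁,…,a_K) with all aᵢ > 1, the mode has j-th component (aⱼ − 1)/(Σaᵢ − K).
Here Σaᵢ = 39 and K = 3, so p_2 = (16 − 1)/(39 − 3) = 15/36 ≈ 0.417.

MAP estimate: 0.417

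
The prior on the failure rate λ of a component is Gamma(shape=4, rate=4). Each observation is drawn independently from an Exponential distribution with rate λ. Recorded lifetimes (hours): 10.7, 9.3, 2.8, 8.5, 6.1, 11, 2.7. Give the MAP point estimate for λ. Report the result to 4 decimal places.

λ̂_MAP = 0.1815

The Exponential(rate=λ) likelihood is ∝ λ^n e^(−λΣtᵢ). Here n = 7 and Σtᵢ = 10.7 + 9.3 + 2.8 + 8.5 + 6.1 + 11 + 2.7 = 51.1.
Posterior ∝ λ^3e^(−4λ) · λ^7e^(−51.1λ) = λ^10e^(−55.1λ), i.e. Gamma(11, 55.1).
Mode = (a−1)/b = 10/55.1 ≈ 0.1815.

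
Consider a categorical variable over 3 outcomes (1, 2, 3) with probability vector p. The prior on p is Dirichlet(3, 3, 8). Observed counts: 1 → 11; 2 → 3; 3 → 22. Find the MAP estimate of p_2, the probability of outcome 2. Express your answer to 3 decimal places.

The posterior is Dirichlet(αᵢ + nᵢ) = Dirichlet(14, 6, 30).
For a Dirichlet(a₁,…,a_K) with all aᵢ > 1, the mode has j-th component (aⱼ − 1)/(Σaᵢ − K).
Here Σaᵢ = 50 and K = 3, so p_2 = (6 − 1)/(50 − 3) = 5/47 ≈ 0.106.

MAP estimate: 0.106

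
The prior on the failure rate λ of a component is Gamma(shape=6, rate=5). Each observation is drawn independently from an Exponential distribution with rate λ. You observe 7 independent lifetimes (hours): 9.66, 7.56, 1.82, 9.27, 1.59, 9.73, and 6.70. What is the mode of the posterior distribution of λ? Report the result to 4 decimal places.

λ̂_MAP = 0.2338

The Exponential(rate=λ) likelihood is ∝ λ^n e^(−λΣtᵢ). Here n = 7 and Σtᵢ = 9.66 + 7.56 + 1.82 + 9.27 + 1.59 + 9.73 + 6.70 = 46.33.
Posterior ∝ λ^5e^(−5λ) · λ^7e^(−46.33λ) = λ^12e^(−51.33λ), i.e. Gamma(13, 51.33).
Mode = (a−1)/b = 12/51.33 ≈ 0.2338.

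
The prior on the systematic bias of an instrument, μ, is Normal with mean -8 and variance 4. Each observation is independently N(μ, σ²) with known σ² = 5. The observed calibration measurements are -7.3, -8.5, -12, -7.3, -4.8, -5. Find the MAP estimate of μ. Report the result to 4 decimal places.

μ̂_MAP = -7.5724

n = 6; x̄ = ((-7.3) + (-8.5) + (-12) + (-7.3) + (-4.8) + (-5))/6 = -44.9/6 = -449/60 ≈ -7.4833.
For a Normal prior and Normal likelihood with known variance, the posterior is Normal; its mode equals its mean, the precision-weighted average.
Prior precision 1/σ₀² = 1/4 = 0.25; data precision n/σ² = 6/5 = 1.2.
μ̂ = (0.25·(-8) + 1.2·(-449/60)) / (0.25 + 1.2) = (-10.98)/1.45 = -1098/145 ≈ -7.5724.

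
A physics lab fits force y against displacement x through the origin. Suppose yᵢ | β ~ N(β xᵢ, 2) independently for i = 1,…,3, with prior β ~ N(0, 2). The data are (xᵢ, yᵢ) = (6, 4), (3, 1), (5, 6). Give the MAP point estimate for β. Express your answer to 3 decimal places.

β̂_MAP = 0.803

log p(β | y) = −Σ(yᵢ − βxᵢ)²/(2·2) − β²/(2·2) + const.
Setting the derivative to zero: Σxᵢ(yᵢ − βxᵢ)/2 − β/2 = 0, so β = Σxᵢyᵢ / (Σxᵢ² + σ²/τ²).
Σxᵢyᵢ = 6·4 + 3·1 + 5·6 = 57; Σxᵢ² = 70; σ²/τ² = 1.
β̂_MAP = 57 / (70 + 1) = 57/71 ≈ 0.803.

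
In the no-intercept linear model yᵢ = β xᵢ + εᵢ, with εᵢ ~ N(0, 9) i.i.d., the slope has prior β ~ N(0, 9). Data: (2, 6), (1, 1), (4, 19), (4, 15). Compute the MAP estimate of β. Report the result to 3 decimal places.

β̂_MAP = 3.921

log p(β | y) = −Σ(yᵢ − βxᵢ)²/(2·9) − β²/(2·9) + const.
Setting the derivative to zero: Σxᵢ(yᵢ − βxᵢ)/9 − β/9 = 0, so β = Σxᵢyᵢ / (Σxᵢ² + σ²/τ²).
Σxᵢyᵢ = 2·6 + 1·1 + 4·19 + 4·15 = 149; Σxᵢ² = 37; σ²/τ² = 1.
β̂_MAP = 149 / (37 + 1) = 149/38 ≈ 3.921.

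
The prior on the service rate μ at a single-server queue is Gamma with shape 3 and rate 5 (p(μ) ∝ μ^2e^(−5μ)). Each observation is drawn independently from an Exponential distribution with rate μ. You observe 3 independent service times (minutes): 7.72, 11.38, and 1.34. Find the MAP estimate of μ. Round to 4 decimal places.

The Exponential(rate=μ) likelihood is ∝ μ^n e^(−μΣtᵢ). Here n = 3 and Σtᵢ = 7.72 + 11.38 + 1.34 = 20.44.
Posterior ∝ μ^2e^(−5μ) · μ^3e^(−20.44μ) = μ^5e^(−25.44μ), i.e. Gamma(6, 25.44).
Mode = (a−1)/b = 5/25.44 ≈ 0.1965.

μ̂_MAP = 0.1965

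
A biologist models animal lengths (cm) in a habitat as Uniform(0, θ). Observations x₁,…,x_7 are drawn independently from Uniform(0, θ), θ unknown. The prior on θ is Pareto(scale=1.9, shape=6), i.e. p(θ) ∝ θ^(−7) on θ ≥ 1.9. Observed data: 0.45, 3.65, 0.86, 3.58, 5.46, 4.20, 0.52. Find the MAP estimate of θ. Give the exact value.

θ̂_MAP = 5.46

The Uniform(0, θ) likelihood is θ^(−n) for θ ≥ max(xᵢ), zero otherwise. Here max(xᵢ) = 5.46.
Posterior ∝ θ^(−7) · θ^(−7) = θ^(−14) on θ ≥ max(1.9, 5.46) = 5.46.
This density is strictly decreasing in θ, so the posterior mode lies at the lower boundary of the support.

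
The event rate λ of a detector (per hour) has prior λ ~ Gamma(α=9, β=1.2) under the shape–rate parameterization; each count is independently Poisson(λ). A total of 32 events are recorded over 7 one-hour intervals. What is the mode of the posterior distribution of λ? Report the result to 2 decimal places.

λ̂_MAP = 4.88

Σxᵢ = 32, n = 7.
Posterior ∝ λ^8e^(−1.2λ) · λ^32e^(−7λ) = λ^40e^(−8.2λ), i.e. Gamma(shape=41, rate=8.2).
The mode of a Gamma(a, b) with a ≥ 1 (shape–rate) is (a−1)/b = 40/8.2 ≈ 4.88.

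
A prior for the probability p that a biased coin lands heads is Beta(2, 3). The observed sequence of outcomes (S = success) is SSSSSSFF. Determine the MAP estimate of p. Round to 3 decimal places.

Prior: Beta(2, 3).
Data: 6 successes in 8 trials (from the sequence). The binomial likelihood contributes p^6(1−p)^2, so the posterior is Beta(2+6, 3+2) = Beta(8, 5).
For Beta(a, b) with a, b > 1 the mode is (a−1)/(a+b−2) = 7/11 ≈ 0.636.

p̂_MAP = 0.636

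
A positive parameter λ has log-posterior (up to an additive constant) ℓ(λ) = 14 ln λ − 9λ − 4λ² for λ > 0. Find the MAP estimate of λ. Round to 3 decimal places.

λ̂_MAP = 0.875

ℓ'(λ) = 14/λ − 9 − 8λ. Setting this to zero and multiplying by λ: 8λ² + 9λ − 14 = 0.
λ = (−9 + √(9² + 4·8·14)) / (2·8) = (−9 + √529) / 16 = (−9 + 23)/16 = 7/8.
ℓ''(λ) = −14/λ² − 8 < 0, confirming a maximum.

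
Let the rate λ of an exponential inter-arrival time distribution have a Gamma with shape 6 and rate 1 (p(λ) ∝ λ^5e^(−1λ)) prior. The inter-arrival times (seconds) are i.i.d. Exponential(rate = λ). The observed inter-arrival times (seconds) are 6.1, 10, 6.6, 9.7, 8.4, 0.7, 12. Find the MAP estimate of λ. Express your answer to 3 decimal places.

λ̂_MAP = 0.220

The Exponential(rate=λ) likelihood is ∝ λ^n e^(−λΣtᵢ). Here n = 7 and Σtᵢ = 6.1 + 10 + 6.6 + 9.7 + 8.4 + 0.7 + 12 = 53.5.
Posterior ∝ λ^5e^(−1λ) · λ^7e^(−53.5λ) = λ^12e^(−54.5λ), i.e. Gamma(13, 54.5).
Mode = (a−1)/b = 12/54.5 ≈ 0.220.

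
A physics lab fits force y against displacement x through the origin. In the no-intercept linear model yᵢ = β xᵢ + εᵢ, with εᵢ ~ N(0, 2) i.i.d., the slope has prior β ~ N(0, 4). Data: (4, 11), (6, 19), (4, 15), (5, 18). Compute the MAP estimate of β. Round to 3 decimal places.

β̂_MAP = 3.294

log p(β | y) = −Σ(yᵢ − βxᵢ)²/(2·2) − β²/(2·4) + const.
Setting the derivative to zero: Σxᵢ(yᵢ − βxᵢ)/2 − β/4 = 0, so β = Σxᵢyᵢ / (Σxᵢ² + σ²/τ²).
Σxᵢyᵢ = 4·11 + 6·19 + 4·15 + 5·18 = 308; Σxᵢ² = 93; σ²/τ² = 0.5.
β̂_MAP = 308 / (93 + 0.5) = 308/93.5 ≈ 3.294.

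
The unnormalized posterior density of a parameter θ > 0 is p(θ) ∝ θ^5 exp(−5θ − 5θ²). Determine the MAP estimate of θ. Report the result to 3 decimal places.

θ̂_MAP = 0.500

ℓ'(θ) = 5/θ − 5 − 10θ. Setting this to zero and multiplying by θ: 10θ² + 5θ − 5 = 0.
θ = (−5 + √(5² + 4·10·5)) / (2·10) = (−5 + √225) / 20 = (−5 + 15)/20 = 1/2.
ℓ''(θ) = −5/θ² − 10 < 0, confirming a maximum.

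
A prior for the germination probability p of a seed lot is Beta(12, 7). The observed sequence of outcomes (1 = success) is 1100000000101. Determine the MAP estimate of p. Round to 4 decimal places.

p̂_MAP = 0.5000

Prior: Beta(12, 7).
Data: 4 successes in 13 trials (from the sequence). The binomial likelihood contributes p^4(1−p)^9, so the posterior is Beta(12+4, 7+9) = Beta(16, 16).
For Beta(a, b) with a, b > 1 the mode is (a−1)/(a+b−2) = 15/30 ≈ 0.5000.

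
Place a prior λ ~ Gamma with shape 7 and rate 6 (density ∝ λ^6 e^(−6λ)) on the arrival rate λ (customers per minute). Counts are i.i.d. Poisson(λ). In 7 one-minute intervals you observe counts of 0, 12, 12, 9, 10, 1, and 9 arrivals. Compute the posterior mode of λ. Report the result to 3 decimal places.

λ̂_MAP = 4.538

Σxᵢ = 0+12+12+9+10+1+9 = 53, with n = 7.
Posterior ∝ λ^6e^(−6λ) · λ^53e^(−7λ) = λ^59e^(−13λ), i.e. Gamma(shape=60, rate=13).
The mode of a Gamma(a, b) with a ≥ 1 (shape–rate) is (a−1)/b = 59/13 ≈ 4.538.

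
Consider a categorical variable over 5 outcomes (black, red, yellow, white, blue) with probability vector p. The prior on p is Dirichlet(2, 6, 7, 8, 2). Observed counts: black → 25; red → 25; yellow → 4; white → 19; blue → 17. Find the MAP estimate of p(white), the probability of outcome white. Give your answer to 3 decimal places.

The posterior is Dirichlet(αᵢ + nᵢ) = Dirichlet(27, 31, 11, 27, 19).
For a Dirichlet(a₁,…,a_K) with all aᵢ > 1, the mode has j-th component (aⱼ − 1)/(Σaᵢ − K).
Here Σaᵢ = 115 and K = 5, so p(white) = (27 − 1)/(115 − 5) = 26/110 ≈ 0.236.

MAP estimate of p(white) = 0.236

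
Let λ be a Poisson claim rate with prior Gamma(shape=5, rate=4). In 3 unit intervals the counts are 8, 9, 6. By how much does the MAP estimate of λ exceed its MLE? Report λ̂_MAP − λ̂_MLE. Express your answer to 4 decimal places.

Σxᵢ = 23. Posterior is Gamma(28, 7); MAP = (28−1)/7 = 27/7 ≈ 3.85714.
MLE = x̄ = 23/3 ≈ 7.66667.
Difference = 27/7 − 23/3 = -80/21 ≈ -3.8095.

MAP − MLE = -3.8095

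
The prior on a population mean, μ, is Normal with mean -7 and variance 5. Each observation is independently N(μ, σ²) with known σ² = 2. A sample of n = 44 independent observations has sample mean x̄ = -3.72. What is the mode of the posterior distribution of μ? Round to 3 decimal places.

μ̂_MAP = -3.750

n = 44, x̄ = -3.72.
For a Normal prior and Normal likelihood with known variance, the posterior is Normal; its mode equals its mean, the precision-weighted average.
Prior precision 1/σ₀² = 1/5 = 0.2; data precision n/σ² = 44/2 = 22.
μ̂ = (0.2·(-7) + 22·(-3.72)) / (0.2 + 22) = (-83.24)/22.2 = -2081/555 ≈ -3.750.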